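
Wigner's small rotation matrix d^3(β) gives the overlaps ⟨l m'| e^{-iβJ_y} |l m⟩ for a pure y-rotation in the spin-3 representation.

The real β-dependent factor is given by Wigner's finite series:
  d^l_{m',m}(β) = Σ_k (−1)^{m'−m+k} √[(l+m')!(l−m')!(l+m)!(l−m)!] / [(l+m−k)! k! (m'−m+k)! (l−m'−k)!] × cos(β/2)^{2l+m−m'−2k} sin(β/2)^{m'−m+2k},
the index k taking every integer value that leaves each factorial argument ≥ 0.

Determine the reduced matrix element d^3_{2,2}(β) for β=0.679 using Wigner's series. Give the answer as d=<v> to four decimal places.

d=0.2645

d^3_{2,2}(β=0.679) via Wigner's sum:
Half-angle: c=0.942921, s=0.333016. N=√(120·1·120·1)=120.000000
k∈{0,1} keeps every argument non-negative
  k=0: (−1)^0·120.0000/(120)·0.9429^6·0.3330^0 = +0.702834
  k=1: (−1)^1·120.0000/(24)·0.9429^4·0.3330^2 = -0.438330
d^3_{2,2}(0.679) = +0.702834 -0.438330 = +0.264504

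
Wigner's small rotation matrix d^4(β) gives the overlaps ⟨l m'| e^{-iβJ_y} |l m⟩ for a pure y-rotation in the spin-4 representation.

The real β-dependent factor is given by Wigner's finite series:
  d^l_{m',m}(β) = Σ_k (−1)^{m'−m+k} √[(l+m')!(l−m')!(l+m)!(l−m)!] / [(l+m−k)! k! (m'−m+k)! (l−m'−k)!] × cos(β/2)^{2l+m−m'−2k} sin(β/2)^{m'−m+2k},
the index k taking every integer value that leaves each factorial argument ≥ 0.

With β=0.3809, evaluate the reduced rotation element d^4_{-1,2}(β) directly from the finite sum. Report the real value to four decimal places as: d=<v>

d^4_{-1,2}(β=0.3809) via Wigner's sum:
Half-angle: c=0.981919, s=0.189301. N=√(6·120·720·2)=1018.233765
Admissible k: 3..5 (factorial args all ≥0)
  k=3: (−1)^0·1018.2338/(72)·0.9819^5·0.1893^3 = +0.087569
  k=4: (−1)^1·1018.2338/(48)·0.9819^3·0.1893^5 = -0.004882
  k=5: (−1)^2·1018.2338/(240)·0.9819^1·0.1893^7 = +0.000036
d^4_{-1,2}(0.3809) = +0.087569 -0.004882 +0.000036 = +0.082723

d=0.0827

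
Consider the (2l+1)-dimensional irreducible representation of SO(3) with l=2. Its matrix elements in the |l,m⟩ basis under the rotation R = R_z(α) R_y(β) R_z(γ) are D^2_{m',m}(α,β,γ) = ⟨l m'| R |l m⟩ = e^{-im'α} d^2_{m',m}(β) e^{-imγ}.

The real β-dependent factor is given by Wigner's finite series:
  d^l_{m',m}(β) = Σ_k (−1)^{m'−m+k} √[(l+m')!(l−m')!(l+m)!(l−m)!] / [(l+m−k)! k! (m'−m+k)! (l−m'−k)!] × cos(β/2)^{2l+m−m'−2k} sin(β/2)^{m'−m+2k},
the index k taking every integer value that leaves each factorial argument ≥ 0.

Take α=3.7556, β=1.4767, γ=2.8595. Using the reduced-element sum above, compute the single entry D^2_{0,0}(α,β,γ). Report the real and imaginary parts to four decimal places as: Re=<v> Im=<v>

Re=-0.4868 Im=0.0000

First d^2_{0,0}(β=1.4767), then the phase factors e^{-i(0)α} and e^{-i(0)γ}:
c=cos(1.4767/2)=0.739580, s=sin(1.4767/2)=0.673069; N=√[2·2·2·2]=4.000000
k∈{0,1,2} keeps every argument non-negative
  k=0: (−1)^0·4.0000/(4)·0.7396^4·0.6731^0 = +0.299186
  k=1: (−1)^1·4.0000/(1)·0.7396^2·0.6731^2 = -0.991172
  k=2: (−1)^2·4.0000/(4)·0.7396^0·0.6731^4 = +0.205228
d^2_{0,0}(1.4767) = +0.299186 -0.991172 +0.205228 = -0.486758
Phases: e^{-i·(0)·3.7556}=+1.000000+0.000000i, e^{-i·(0)·2.8595}=+1.000000+0.000000i ⇒ D=-0.486758+0.000000i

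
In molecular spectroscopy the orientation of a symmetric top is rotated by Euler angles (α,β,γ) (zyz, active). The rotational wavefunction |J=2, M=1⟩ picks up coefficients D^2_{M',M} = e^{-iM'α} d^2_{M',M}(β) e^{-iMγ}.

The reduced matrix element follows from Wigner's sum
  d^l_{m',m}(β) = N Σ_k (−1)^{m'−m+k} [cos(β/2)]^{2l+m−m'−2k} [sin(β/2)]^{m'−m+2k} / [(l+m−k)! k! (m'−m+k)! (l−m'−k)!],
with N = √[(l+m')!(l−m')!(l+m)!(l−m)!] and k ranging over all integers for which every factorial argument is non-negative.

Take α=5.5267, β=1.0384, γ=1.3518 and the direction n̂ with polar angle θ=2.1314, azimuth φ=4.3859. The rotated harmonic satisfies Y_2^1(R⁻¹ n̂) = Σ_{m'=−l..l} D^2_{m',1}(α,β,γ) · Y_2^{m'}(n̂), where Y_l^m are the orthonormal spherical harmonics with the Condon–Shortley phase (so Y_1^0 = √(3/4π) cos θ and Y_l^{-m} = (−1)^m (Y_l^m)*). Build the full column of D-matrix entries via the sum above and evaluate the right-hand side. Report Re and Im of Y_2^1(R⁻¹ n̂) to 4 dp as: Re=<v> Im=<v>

Need the full column D^2_{m',1} for m'=−2..2 at α=5.5267, β=1.0384, γ=1.3518.
cos(β/2)=0.868216, sin(β/2)=0.496186
d^2_{-2,1}: single k=3 term ⇒ +0.212124;  D = -0.204049-0.057974i
d^2_{-1,1}: k∈[2..3] ⇒ +0.556757 -0.060615 = +0.496143;  D = -0.254015-0.426185i
d^2_{0,1}: k∈[1..2] ⇒ +0.795433 -0.259798 = +0.535635;  D = +0.116367-0.522842i
d^2_{1,1}: k∈[0..1] ⇒ +0.568214 -0.556757 = +0.011457;  D = +0.009486-0.006425i
d^2_{2,1}: single k=0 term ⇒ -0.649469;  D = -0.641052-0.104223i
Y_2^{m'}(θ=2.1314,φ=4.3859) and Σ D·Y over m':
  (-0.2040-0.0580i)·(-0.2201-0.1683i)  (-0.2540-0.4262i)·(+0.1116-0.3295i)  (+0.1164-0.5228i)·(-0.0479+0.0000i)  (+0.0095-0.0064i)·(-0.1116-0.3295i)  (-0.6411-0.1042i)·(-0.2201+0.1683i)
Y_2^1(R⁻¹ n̂) = +0.016245+0.020919i

Re=0.0162 Im=0.0209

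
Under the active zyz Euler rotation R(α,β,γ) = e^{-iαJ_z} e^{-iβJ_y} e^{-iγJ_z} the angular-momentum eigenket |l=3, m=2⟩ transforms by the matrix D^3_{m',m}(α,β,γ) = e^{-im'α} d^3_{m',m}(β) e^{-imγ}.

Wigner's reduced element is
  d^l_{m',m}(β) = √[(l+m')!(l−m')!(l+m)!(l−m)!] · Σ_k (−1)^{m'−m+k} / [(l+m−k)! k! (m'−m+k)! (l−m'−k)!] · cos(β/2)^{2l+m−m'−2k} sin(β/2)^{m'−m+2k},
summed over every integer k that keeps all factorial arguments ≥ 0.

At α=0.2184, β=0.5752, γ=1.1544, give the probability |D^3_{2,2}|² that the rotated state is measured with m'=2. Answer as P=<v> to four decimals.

First d^3_{2,2}(β=0.5752), then the phase factors e^{-i(2)α} and e^{-i(2)γ}:
With c≡cos(β/2)=0.958927 and s≡sin(β/2)=0.283652, N=[120·1·120·1]^{1/2}=120.000000
k: max(0,(2)−(2))=0 … min(3+(2),3−(2))=1
  k=0: (−1)^0·120.0000/(120)·0.9589^6·0.2837^0 = +0.777525
  k=1: (−1)^1·120.0000/(24)·0.9589^4·0.2837^2 = -0.340160
d^3_{2,2}(0.5752) = +0.777525 -0.340160 = +0.437365
|D^3_{2,2}|² = |d^3_{2,2}(β)|² = (+0.437365)² = 0.191288 (the z-rotation phases have unit modulus)

P=0.1913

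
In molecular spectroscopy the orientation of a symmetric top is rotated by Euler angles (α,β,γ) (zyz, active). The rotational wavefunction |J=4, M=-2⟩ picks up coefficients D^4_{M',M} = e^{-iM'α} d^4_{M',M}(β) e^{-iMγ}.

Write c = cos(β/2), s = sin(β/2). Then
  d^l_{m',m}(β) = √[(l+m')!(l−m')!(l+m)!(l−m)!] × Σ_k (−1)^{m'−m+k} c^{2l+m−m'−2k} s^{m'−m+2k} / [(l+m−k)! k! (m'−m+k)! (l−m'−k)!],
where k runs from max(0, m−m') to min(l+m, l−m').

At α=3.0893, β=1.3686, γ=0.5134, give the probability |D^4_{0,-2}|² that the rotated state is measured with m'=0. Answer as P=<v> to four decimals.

P=0.0741

D^4_{0,-2}(3.0893,1.3686,0.5134) = e^{-i·0·3.0893}·d^4_{0,-2}(1.3686)·e^{-i·-2·0.5134}. Compute d first:
With c≡cos(β/2)=0.774862 and s≡sin(β/2)=0.632131, N=[24·24·2·720]^{1/2}=910.735966
Admissible k: 0..2 (factorial args all ≥0)
  k=0: (−1)^2·910.7360/(96)·0.7749^6·0.6321^2 = +0.820503
  k=1: (−1)^3·910.7360/(36)·0.7749^4·0.6321^4 = -1.456178
  k=2: (−1)^4·910.7360/(96)·0.7749^2·0.6321^6 = +0.363422
d^4_{0,-2}(1.3686) = +0.820503 -1.456178 +0.363422 = -0.272253
|D^4_{0,-2}|² = |d^4_{0,-2}(β)|² = (-0.272253)² = 0.074122 (the z-rotation phases have unit modulus)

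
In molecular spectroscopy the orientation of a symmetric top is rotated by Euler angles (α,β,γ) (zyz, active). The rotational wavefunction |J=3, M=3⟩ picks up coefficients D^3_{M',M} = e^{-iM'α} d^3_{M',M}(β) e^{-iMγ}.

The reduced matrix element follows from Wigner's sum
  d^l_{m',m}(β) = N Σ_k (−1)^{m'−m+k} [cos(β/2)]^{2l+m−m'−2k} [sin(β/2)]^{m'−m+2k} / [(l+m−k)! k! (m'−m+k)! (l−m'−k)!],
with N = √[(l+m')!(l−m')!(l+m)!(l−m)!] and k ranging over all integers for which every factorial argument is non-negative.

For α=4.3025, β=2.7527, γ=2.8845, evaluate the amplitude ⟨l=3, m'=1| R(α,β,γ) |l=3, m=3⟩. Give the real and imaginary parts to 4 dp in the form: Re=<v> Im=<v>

Re=0.0048 Im=-0.0020

D^3_{1,3}(4.3025,2.7527,2.8845) = e^{-i·1·4.3025}·d^3_{1,3}(2.7527)·e^{-i·3·2.8845}. Compute d first:
c=cos(2.7527/2)=0.193223, s=sin(2.7527/2)=0.981155; N=√[24·2·720·1]=185.903201
The bounds max(0,m−m')=2 and min(l+m,l−m')=2 give 1 term
  k=2: (−1)^0·185.9032/(48)·0.1932^4·0.9812^2 = +0.005197
d^3_{1,3}(2.7527) = +0.005197
D = (-0.398508+0.917165i)·(+0.005197)·(-0.717020-0.697052i) = +0.004808-0.001974i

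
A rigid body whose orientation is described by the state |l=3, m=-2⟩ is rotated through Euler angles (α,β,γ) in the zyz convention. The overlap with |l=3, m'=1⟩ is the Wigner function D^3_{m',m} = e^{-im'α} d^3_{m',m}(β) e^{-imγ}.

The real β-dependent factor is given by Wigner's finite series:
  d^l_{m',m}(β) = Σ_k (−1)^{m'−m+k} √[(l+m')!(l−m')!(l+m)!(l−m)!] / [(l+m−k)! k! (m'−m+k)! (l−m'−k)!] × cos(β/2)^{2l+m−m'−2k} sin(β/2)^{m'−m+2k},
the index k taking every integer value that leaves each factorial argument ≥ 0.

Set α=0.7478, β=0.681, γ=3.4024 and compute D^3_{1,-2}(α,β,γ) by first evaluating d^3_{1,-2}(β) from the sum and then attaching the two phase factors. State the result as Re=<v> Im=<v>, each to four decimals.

First d^3_{1,-2}(β=0.681), then the phase factors e^{-i(1)α} and e^{-i(-2)γ}:
With c≡cos(β/2)=0.942588 and s≡sin(β/2)=0.333958, N=[24·2·1·120]^{1/2}=75.894664
The bounds max(0,m−m')=0 and min(l+m,l−m')=1 give 2 terms
  k=0: (−1)^3·75.8947/(12)·0.9426^3·0.3340^3 = -0.197275
  k=1: (−1)^4·75.8947/(24)·0.9426^1·0.3340^5 = +0.012382
d^3_{1,-2}(0.681) = -0.197275 +0.012382 = -0.184893
Attach z-rotation phases: D = e^{-i(1)(0.7478)}·(-0.184893)·e^{-i(-2)(3.4024)} = -0.180184+0.041465i

Re=-0.1802 Im=0.0415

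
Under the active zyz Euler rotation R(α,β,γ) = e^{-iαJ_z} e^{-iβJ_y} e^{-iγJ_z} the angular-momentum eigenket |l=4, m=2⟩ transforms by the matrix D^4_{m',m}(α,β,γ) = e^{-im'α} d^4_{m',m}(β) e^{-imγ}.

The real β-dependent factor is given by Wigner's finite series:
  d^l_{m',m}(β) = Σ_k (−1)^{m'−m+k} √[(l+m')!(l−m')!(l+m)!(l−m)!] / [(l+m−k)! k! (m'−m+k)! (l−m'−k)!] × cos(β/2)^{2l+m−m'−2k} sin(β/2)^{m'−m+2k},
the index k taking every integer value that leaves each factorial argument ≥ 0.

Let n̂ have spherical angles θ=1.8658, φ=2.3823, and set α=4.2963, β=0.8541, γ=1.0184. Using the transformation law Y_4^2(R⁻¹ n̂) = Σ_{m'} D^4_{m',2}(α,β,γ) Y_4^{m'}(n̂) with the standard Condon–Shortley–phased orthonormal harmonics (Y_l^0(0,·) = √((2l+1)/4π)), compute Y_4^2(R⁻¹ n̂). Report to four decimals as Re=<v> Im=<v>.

Need the full column D^4_{m',2} for m'=−4..4 at α=4.2963, β=0.8541, γ=1.0184.
cos(β/2)=0.910192, sin(β/2)=0.414188
d^4_{-4,2}: single k=6 term ⇒ +0.022132;  D = -0.018757+0.011748i
d^4_{-3,2}: k∈[5..6] ⇒ +0.103174 -0.007122 = +0.096052;  D = -0.013734-0.095065i
d^4_{-2,2}: k∈[4..6] ⇒ +0.302978 -0.050191 +0.000866 = +0.253652;  D = +0.244285+0.068296i
d^4_{-1,2}: k∈[3..5] ⇒ +0.627726 -0.194980 +0.008075 = +0.440821;  D = -0.280158+0.340345i
d^4_{0,2}: k∈[2..4] ⇒ +0.925363 -0.510986 +0.039680 = +0.454056;  D = -0.204016-0.405641i
d^4_{1,2}: k∈[1..3] ⇒ +0.909417 -0.941589 +0.129987 = +0.097814;  D = +0.097692-0.004880i
d^4_{2,2}: k∈[0..2] ⇒ +0.471045 -1.170502 +0.302978 = -0.396479;  D = +0.141958-0.370194i
d^4_{3,2}: k∈[0..1] ⇒ -0.802030 +0.498242 = -0.303788;  D = +0.215483+0.214136i
d^4_{4,2}: single k=0 term ⇒ +0.516143;  D = +0.480756-0.187821i
Y_4^{m'}(θ=1.8658,φ=2.3823) and Σ D·Y over m':
  (-0.0188+0.0117i)·(-0.3689+0.0387i)  (-0.0137-0.0951i)·(-0.2071+0.2423i)  (+0.2443+0.0683i)·(-0.0065-0.1249i)  (-0.2802+0.3403i)·(-0.2299-0.2182i)  (-0.2040-0.4056i)·(+0.0755+0.0000i)  (+0.0977-0.0049i)·(+0.2299-0.2182i)  (+0.1420-0.3702i)·(-0.0065+0.1249i)  (+0.2155+0.2141i)·(+0.2071+0.2423i)  (+0.4808-0.1878i)·(-0.3689-0.0387i)
Y_4^2(R⁻¹ n̂) = +0.037355+0.077553i

Re=0.0374 Im=0.0776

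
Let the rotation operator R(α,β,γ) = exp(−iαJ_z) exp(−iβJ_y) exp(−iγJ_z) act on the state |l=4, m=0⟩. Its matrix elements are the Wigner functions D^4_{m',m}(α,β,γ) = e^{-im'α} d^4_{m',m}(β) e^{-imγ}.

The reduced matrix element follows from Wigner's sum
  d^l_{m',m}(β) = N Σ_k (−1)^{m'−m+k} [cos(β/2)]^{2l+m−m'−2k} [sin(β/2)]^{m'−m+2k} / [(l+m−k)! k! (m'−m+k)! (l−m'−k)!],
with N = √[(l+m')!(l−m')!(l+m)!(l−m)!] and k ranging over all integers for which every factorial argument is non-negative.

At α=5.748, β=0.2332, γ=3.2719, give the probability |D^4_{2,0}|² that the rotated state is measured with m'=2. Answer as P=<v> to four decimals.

Split into d^4_{2,0}(β=0.2332) × two z-phases.
c=cos(0.2332/2)=0.993210, s=sin(0.2332/2)=0.116336; N=√[720·2·24·24]=910.735966
The bounds max(0,m−m')=0 and min(l+m,l−m')=2 give 3 terms
  k=0: (−1)^2·910.7360/(96)·0.9932^6·0.1163^2 = +0.123252
  k=1: (−1)^3·910.7360/(36)·0.9932^4·0.1163^4 = -0.004509
  k=2: (−1)^4·910.7360/(96)·0.9932^2·0.1163^6 = +0.000023
d^4_{2,0}(0.2332) = +0.123252 -0.004509 +0.000023 = +0.118766
|D^4_{2,0}|² = |d^4_{2,0}(β)|² = (+0.118766)² = 0.014105 (the z-rotation phases have unit modulus)

P=0.0141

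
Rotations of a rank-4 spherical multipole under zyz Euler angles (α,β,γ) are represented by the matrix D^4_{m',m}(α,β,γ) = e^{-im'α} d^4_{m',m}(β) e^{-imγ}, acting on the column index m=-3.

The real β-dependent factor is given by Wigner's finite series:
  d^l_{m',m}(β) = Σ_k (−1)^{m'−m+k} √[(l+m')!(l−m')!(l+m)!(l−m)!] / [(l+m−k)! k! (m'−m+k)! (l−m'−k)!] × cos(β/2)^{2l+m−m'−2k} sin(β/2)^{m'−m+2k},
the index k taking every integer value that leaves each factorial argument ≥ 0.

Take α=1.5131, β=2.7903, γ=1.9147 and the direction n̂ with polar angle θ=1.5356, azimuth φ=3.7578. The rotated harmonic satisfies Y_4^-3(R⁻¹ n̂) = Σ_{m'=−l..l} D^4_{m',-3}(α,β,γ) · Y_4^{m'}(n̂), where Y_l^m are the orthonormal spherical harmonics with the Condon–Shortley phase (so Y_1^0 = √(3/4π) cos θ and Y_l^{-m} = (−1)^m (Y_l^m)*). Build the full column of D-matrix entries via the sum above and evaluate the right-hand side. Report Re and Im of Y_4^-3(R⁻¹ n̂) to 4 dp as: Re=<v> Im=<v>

Re=0.2757 Im=-0.0587

Need the full column D^4_{m',-3} for m'=−4..4 at α=1.5131, β=2.7903, γ=1.9147.
cos(β/2)=0.174745, sin(β/2)=0.984614
d^4_{-4,-3}: single k=1 term ⇒ +0.000014;  D = +0.000010-0.000010i
d^4_{-3,-3}: k∈[0..1] ⇒ +0.000001 -0.000193 = -0.000192;  D = +0.000126+0.000146i
d^4_{-2,-3}: k∈[0..1] ⇒ -0.000018 +0.001746 = +0.001727;  D = -0.001371+0.001052i
d^4_{-1,-3}: k∈[0..1] ⇒ +0.000219 -0.011593 = -0.011374;  D = -0.006392-0.009408i
d^4_{0,-3}: k∈[0..1] ⇒ -0.001840 +0.058426 = +0.056586;  D = +0.048560-0.029048i
d^4_{1,-3}: k∈[0..1] ⇒ +0.011593 -0.220838 = -0.209245;  D = +0.096883+0.185465i
d^4_{2,-3}: k∈[0..1] ⇒ -0.055428 +0.586583 = +0.531155;  D = -0.484189+0.218373i
d^4_{3,-3}: k∈[0..1] ⇒ +0.194760 -0.883339 = -0.688578;  D = -0.246428-0.642972i
d^4_{4,-3}: single k=0 term ⇒ -0.443415;  D = -0.422508+0.134549i
Y_4^{m'}(θ=1.5356,φ=3.7578) and Σ D·Y over m':
  (+0.0000-0.0000i)·(-0.3441-0.2765i)  (+0.0001+0.0001i)·(+0.0121+0.0423i)  (-0.0014+0.0011i)·(-0.1099+0.3124i)  (-0.0064-0.0094i)·(+0.0406-0.0288i)  (+0.0486-0.0290i)·(+0.3134+0.0000i)  (+0.0969+0.1855i)·(-0.0406-0.0288i)  (-0.4842+0.2184i)·(-0.1099-0.3124i)  (-0.2464-0.6430i)·(-0.0121+0.0423i)  (-0.4225+0.1345i)·(-0.3441+0.2765i)
Y_4^-3(R⁻¹ n̂) = +0.275726-0.058670i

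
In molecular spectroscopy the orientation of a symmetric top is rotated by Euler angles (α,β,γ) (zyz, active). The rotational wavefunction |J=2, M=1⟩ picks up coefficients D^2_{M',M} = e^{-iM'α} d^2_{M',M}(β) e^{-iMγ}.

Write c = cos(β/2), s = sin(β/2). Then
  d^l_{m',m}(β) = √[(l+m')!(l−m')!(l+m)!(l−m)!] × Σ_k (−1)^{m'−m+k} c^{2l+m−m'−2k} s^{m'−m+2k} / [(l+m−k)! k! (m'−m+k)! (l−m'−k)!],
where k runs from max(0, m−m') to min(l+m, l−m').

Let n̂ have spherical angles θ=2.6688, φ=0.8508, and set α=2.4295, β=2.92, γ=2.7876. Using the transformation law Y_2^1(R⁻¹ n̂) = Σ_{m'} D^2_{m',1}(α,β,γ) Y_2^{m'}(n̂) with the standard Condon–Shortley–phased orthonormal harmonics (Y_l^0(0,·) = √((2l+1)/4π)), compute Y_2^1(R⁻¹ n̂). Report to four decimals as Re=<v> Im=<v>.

Re=0.2311 Im=-0.2400

Need the full column D^2_{m',1} for m'=−2..2 at α=2.4295, β=2.92, γ=2.7876.
cos(β/2)=0.110570, sin(β/2)=0.993868
d^2_{-2,1}: single k=3 term ⇒ +0.217097;  D = -0.104197+0.190457i
d^2_{-1,1}: k∈[2..3] ⇒ +0.036229 -0.975698 = -0.939469;  D = -0.879874+0.329280i
d^2_{0,1}: k∈[1..2] ⇒ +0.003291 -0.265888 = -0.262597;  D = +0.246315+0.091028i
d^2_{1,1}: k∈[0..1] ⇒ +0.000149 -0.036229 = -0.036079;  D = -0.017446-0.031581i
d^2_{2,1}: single k=0 term ⇒ -0.002687;  D = -0.000553+0.002629i
Y_2^{m'}(θ=2.6688,φ=0.8508) and Σ D·Y over m':
  (-0.1042+0.1905i)·(-0.0104-0.0794i)  (-0.8799+0.3293i)·(-0.2065+0.2355i)  (+0.2463+0.0910i)·(+0.4346+0.0000i)  (-0.0174-0.0316i)·(+0.2065+0.2355i)  (-0.0006+0.0026i)·(-0.0104+0.0794i)
Y_2^1(R⁻¹ n̂) = +0.231065-0.240046i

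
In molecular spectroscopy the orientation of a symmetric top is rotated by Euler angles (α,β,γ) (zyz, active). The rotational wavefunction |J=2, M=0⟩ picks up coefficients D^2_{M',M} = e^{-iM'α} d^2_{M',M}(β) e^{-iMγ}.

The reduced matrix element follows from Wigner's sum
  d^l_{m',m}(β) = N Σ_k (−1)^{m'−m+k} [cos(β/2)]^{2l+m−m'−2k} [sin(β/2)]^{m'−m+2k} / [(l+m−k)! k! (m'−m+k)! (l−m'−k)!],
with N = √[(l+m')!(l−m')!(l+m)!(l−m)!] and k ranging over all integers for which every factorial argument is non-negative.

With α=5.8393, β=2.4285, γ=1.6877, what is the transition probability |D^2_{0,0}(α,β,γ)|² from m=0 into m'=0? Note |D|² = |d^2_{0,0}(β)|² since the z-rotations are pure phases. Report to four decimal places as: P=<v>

P=0.1282

First d^2_{0,0}(β=2.4285), then the phase factors e^{-i(0)α} and e^{-i(0)γ}:
Half-angle: c=0.349040, s=0.937108. N=√(2·2·2·2)=4.000000
The bounds max(0,m−m')=0 and min(l+m,l−m')=2 give 3 terms
  k=0: (−1)^0·4.0000/(4)·0.3490^4·0.9371^0 = +0.014842
  k=1: (−1)^1·4.0000/(1)·0.3490^2·0.9371^2 = -0.427946
  k=2: (−1)^2·4.0000/(4)·0.3490^0·0.9371^4 = +0.771185
d^2_{0,0}(2.4285) = +0.014842 -0.427946 +0.771185 = +0.358081
|D^2_{0,0}|² = |d^2_{0,0}(β)|² = (+0.358081)² = 0.128222 (the z-rotation phases have unit modulus)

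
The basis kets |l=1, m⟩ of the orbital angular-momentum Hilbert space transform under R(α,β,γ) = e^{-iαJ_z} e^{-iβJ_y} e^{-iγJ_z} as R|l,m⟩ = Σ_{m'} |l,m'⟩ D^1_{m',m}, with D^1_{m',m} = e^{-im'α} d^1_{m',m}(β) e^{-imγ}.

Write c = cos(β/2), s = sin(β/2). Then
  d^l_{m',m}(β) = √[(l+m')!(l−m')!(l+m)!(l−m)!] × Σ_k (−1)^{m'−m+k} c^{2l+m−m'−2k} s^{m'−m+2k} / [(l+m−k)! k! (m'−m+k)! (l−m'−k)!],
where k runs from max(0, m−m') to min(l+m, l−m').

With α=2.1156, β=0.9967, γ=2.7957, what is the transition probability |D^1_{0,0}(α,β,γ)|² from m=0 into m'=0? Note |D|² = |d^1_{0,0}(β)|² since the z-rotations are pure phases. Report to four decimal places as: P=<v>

P=0.2949

First d^1_{0,0}(β=0.9967), then the phase factors e^{-i(0)α} and e^{-i(0)γ}:
Half-angle: c=0.878372, s=0.477977. N=√(1·1·1·1)=1.000000
Admissible k: 0..1 (factorial args all ≥0)
  k=0: (−1)^0·1.0000/(1)·0.8784^2·0.4780^0 = +0.771538
  k=1: (−1)^1·1.0000/(1)·0.8784^0·0.4780^2 = -0.228462
d^1_{0,0}(0.9967) = +0.771538 -0.228462 = +0.543076
|D^1_{0,0}|² = |d^1_{0,0}(β)|² = (+0.543076)² = 0.294932 (the z-rotation phases have unit modulus)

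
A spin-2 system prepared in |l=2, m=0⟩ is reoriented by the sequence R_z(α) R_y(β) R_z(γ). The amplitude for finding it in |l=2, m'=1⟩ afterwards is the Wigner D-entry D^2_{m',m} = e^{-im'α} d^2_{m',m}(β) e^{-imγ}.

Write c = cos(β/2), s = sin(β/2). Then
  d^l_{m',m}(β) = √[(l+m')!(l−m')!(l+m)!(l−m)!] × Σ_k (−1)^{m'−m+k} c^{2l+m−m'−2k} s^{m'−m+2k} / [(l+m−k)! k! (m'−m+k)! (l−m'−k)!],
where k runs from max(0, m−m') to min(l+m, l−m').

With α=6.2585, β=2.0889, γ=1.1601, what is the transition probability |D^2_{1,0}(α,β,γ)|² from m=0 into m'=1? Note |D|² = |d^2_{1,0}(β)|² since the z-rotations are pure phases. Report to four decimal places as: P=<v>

D^2_{1,0}(6.2585,2.0889,1.1601) = e^{-i·1·6.2585}·d^2_{1,0}(2.0889)·e^{-i·0·1.1601}. Compute d first:
c=cos(2.0889/2)=0.502378, s=sin(2.0889/2)=0.864648; N=√[6·1·2·2]=4.898979
k∈{0,1} keeps every argument non-negative
  k=0: (−1)^1·4.8990/(2)·0.5024^3·0.8646^1 = -0.268538
  k=1: (−1)^2·4.8990/(2)·0.5024^1·0.8646^3 = +0.795471
d^2_{1,0}(2.0889) = -0.268538 +0.795471 = +0.526933
|D^2_{1,0}|² = |d^2_{1,0}(β)|² = (+0.526933)² = 0.277658 (the z-rotation phases have unit modulus)

P=0.2777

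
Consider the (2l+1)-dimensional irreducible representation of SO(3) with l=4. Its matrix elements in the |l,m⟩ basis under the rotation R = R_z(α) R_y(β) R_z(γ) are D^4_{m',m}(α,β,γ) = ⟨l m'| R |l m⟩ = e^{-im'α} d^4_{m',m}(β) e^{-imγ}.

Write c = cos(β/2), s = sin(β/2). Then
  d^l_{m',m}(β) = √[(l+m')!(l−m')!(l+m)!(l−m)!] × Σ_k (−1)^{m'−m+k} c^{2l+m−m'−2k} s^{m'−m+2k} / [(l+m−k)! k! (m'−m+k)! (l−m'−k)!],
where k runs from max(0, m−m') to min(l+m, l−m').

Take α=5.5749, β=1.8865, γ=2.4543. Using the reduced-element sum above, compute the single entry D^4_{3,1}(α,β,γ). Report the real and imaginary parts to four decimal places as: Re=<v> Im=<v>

Re=-0.4371 Im=0.1495

D^4_{3,1}(5.5749,1.8865,2.4543) = e^{-i·3·5.5749}·d^4_{3,1}(1.8865)·e^{-i·1·2.4543}. Compute d first:
With c≡cos(β/2)=0.587160 and s≡sin(β/2)=0.809471, N=[5040·1·120·6]^{1/2}=1904.940944
Admissible k: 0..1 (factorial args all ≥0)
  k=0: (−1)^2·1904.9409/(240)·0.5872^6·0.8095^2 = +0.213114
  k=1: (−1)^3·1904.9409/(144)·0.5872^4·0.8095^4 = -0.675072
d^4_{3,1}(1.8865) = +0.213114 -0.675072 = -0.461958
Phases: e^{-i·(3)·5.5749}=-0.526144+0.850396i, e^{-i·(1)·2.4543}=-0.772967-0.634447i ⇒ D=-0.437115+0.149451i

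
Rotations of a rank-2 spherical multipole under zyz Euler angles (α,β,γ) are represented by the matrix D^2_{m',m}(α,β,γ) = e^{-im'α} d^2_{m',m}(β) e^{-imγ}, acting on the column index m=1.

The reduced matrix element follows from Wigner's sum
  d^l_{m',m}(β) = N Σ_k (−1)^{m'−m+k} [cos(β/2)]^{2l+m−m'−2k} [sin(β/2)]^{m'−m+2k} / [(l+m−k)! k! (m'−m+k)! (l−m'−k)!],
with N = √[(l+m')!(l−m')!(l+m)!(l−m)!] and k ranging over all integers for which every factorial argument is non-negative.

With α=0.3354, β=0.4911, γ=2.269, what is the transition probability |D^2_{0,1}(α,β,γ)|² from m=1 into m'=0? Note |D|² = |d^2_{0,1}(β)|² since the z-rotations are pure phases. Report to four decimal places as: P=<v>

P=0.2594

Split into d^2_{0,1}(β=0.4911) × two z-phases.
With c≡cos(β/2)=0.970004 and s≡sin(β/2)=0.243090, N=[2·2·6·1]^{1/2}=4.898979
k: max(0,(1)−(0))=1 … min(2+(1),2−(0))=2
  k=1: (−1)^0·4.8990/(2)·0.9700^3·0.2431^1 = +0.543454
  k=2: (−1)^1·4.8990/(2)·0.9700^1·0.2431^3 = -0.034131
d^2_{0,1}(0.4911) = +0.543454 -0.034131 = +0.509323
|D^2_{0,1}|² = |d^2_{0,1}(β)|² = (+0.509323)² = 0.259410 (the z-rotation phases have unit modulus)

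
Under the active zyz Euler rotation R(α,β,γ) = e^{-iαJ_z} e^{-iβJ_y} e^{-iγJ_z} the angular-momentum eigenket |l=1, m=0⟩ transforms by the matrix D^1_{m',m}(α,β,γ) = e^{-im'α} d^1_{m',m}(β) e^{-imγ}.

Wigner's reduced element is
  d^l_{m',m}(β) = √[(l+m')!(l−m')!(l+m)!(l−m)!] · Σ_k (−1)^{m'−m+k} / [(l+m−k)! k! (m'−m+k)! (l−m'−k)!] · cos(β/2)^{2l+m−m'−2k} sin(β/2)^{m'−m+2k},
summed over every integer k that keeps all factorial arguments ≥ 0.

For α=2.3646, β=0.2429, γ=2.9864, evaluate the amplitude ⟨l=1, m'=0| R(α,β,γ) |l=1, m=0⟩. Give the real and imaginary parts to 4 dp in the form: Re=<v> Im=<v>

First d^1_{0,0}(β=0.2429), then the phase factors e^{-i(0)α} and e^{-i(0)γ}:
Half-angle: c=0.992634, s=0.121152. N=√(1·1·1·1)=1.000000
k: max(0,(0)−(0))=0 … min(1+(0),1−(0))=1
  k=0: (−1)^0·1.0000/(1)·0.9926^2·0.1212^0 = +0.985322
  k=1: (−1)^1·1.0000/(1)·0.9926^0·0.1212^2 = -0.014678
d^1_{0,0}(0.2429) = +0.985322 -0.014678 = +0.970645
Attach z-rotation phases: D = e^{-i(0)(2.3646)}·(+0.970645)·e^{-i(0)(2.9864)} = +0.970645+0.000000i

Re=0.9706 Im=0.0000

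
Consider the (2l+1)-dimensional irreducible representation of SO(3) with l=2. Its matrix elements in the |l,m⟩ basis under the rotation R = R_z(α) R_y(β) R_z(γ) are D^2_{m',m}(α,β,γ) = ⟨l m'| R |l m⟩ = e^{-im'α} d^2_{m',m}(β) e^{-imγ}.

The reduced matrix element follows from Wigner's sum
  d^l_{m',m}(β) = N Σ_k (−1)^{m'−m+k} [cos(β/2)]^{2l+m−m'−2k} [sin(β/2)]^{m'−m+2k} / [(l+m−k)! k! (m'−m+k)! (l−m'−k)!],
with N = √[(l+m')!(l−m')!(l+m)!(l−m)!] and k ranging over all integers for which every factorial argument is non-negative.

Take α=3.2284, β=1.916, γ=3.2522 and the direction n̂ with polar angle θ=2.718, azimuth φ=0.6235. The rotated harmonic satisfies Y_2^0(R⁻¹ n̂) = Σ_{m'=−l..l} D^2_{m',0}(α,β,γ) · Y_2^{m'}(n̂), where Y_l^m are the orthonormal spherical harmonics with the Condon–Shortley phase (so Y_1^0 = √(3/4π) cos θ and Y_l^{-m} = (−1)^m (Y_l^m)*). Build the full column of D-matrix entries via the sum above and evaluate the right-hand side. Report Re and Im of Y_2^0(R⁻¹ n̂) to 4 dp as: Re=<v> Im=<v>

Need the full column D^2_{m',0} for m'=−2..2 at α=3.2284, β=1.916, γ=3.2522.
cos(β/2)=0.575157, sin(β/2)=0.818043
d^2_{-2,0}: single k=2 term ⇒ +0.542252;  D = +0.534100+0.093671i
d^2_{-1,0}: k∈[1..2] ⇒ +0.381251 -0.771242 = -0.389990;  D = +0.388522+0.033812i
d^2_{0,0}: k∈[0..2] ⇒ +0.109432 -0.885493 +0.447821 = -0.328240;  D = -0.328240+0.000000i
d^2_{1,0}: k∈[0..1] ⇒ -0.381251 +0.771242 = +0.389990;  D = -0.388522+0.033812i
d^2_{2,0}: single k=0 term ⇒ +0.542252;  D = +0.534100-0.093671i
Y_2^{m'}(θ=2.718,φ=0.6235) and Σ D·Y over m':
  (+0.5341+0.0937i)·(+0.0208-0.0619i)  (+0.3885+0.0338i)·(-0.2350+0.1690i)  (-0.3282+0.0000i)·(+0.4709+0.0000i)  (-0.3885+0.0338i)·(+0.2350+0.1690i)  (+0.5341-0.0937i)·(+0.0208+0.0619i)
Y_2^0(R⁻¹ n̂) = -0.314850+0.000000i

Re=-0.3148 Im=0.0000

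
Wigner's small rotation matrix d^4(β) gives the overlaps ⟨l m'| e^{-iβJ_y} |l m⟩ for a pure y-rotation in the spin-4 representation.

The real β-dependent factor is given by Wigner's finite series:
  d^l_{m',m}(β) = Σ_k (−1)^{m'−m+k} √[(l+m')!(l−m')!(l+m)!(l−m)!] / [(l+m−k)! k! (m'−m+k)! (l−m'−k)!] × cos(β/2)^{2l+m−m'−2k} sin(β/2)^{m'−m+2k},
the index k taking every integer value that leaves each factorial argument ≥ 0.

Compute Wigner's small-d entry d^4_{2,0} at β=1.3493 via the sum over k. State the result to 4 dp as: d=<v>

d^4_{2,0}(β=1.3493) via Wigner's sum:
With c≡cos(β/2)=0.780926 and s≡sin(β/2)=0.624624, N=[720·2·24·24]^{1/2}=910.735966
Admissible k: 0..2 (factorial args all ≥0)
  k=0: (−1)^2·910.7360/(96)·0.7809^6·0.6246^2 = +0.839492
  k=1: (−1)^3·910.7360/(36)·0.7809^4·0.6246^4 = -1.432199
  k=2: (−1)^4·910.7360/(96)·0.7809^2·0.6246^6 = +0.343600
d^4_{2,0}(1.3493) = +0.839492 -1.432199 +0.343600 = -0.249107

d=-0.2491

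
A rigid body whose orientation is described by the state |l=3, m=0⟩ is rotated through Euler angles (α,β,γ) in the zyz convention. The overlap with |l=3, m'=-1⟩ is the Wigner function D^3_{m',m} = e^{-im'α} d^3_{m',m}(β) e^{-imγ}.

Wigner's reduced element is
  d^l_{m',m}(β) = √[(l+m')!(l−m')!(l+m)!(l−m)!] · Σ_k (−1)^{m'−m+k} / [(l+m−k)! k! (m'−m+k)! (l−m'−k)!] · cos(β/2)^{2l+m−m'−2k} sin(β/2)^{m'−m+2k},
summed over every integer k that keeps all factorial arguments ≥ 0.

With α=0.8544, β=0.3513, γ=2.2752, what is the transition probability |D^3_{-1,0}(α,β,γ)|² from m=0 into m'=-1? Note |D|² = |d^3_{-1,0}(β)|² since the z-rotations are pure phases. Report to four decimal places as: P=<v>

D^3_{-1,0}(0.8544,0.3513,2.2752) = e^{-i·-1·0.8544}·d^3_{-1,0}(0.3513)·e^{-i·0·2.2752}. Compute d first:
With c≡cos(β/2)=0.984613 and s≡sin(β/2)=0.174748, N=[2·24·6·6]^{1/2}=41.569219
Admissible k: 1..3 (factorial args all ≥0)
  k=1: (−1)^0·41.5692/(12)·0.9846^5·0.1747^1 = +0.560185
  k=2: (−1)^1·41.5692/(4)·0.9846^3·0.1747^3 = -0.052935
  k=3: (−1)^2·41.5692/(12)·0.9846^1·0.1747^5 = +0.000556
d^3_{-1,0}(0.3513) = +0.560185 -0.052935 +0.000556 = +0.507805
|D^3_{-1,0}|² = |d^3_{-1,0}(β)|² = (+0.507805)² = 0.257866 (the z-rotation phases have unit modulus)

P=0.2579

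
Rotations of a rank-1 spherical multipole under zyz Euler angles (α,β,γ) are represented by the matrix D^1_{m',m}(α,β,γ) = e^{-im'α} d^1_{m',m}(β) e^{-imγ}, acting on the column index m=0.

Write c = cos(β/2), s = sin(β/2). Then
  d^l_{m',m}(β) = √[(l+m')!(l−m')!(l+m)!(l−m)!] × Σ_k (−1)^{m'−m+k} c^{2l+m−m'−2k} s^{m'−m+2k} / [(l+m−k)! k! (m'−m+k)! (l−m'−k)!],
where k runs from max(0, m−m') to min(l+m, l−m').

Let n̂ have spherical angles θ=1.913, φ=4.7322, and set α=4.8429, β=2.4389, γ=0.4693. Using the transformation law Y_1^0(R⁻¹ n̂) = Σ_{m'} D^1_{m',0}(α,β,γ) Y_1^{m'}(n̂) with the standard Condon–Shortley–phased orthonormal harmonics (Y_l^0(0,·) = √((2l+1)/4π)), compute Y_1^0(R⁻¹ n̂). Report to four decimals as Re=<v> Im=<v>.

Need the full column D^1_{m',0} for m'=−1..1 at α=4.8429, β=2.4389, γ=0.4693.
cos(β/2)=0.344162, sin(β/2)=0.938910
d^1_{-1,0}: single k=1 term ⇒ +0.456985;  D = +0.059472-0.453099i
d^1_{0,0}: k∈[0..1] ⇒ +0.118448 -0.881552 = -0.763105;  D = -0.763105+0.000000i
d^1_{1,0}: single k=0 term ⇒ -0.456985;  D = -0.059472-0.453099i
Y_1^{m'}(θ=1.913,φ=4.7322) and Σ D·Y over m':
  (+0.0595-0.4531i)·(+0.0064+0.3254i)  (-0.7631+0.0000i)·(-0.1640+0.0000i)  (-0.0595-0.4531i)·(-0.0064+0.3254i)
Y_1^0(R⁻¹ n̂) = +0.420758+0.000000i

Re=0.4208 Im=0.0000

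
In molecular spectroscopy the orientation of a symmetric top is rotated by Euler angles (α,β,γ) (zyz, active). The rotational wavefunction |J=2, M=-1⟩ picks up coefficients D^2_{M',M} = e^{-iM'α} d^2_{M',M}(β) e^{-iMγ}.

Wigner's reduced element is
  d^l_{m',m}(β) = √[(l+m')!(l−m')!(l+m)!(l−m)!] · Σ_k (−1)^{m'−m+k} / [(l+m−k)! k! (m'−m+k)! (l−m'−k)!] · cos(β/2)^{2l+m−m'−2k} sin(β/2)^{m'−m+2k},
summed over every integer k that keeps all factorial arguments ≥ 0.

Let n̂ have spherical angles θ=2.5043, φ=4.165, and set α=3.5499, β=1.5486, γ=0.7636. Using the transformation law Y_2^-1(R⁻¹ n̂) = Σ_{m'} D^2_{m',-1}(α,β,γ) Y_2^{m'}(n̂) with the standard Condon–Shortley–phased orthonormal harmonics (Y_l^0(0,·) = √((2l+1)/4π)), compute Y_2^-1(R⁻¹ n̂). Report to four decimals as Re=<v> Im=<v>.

Need the full column D^2_{m',-1} for m'=−2..2 at α=3.5499, β=1.5486, γ=0.7636.
cos(β/2)=0.714911, sin(β/2)=0.699216
d^2_{-2,-1}: single k=1 term ⇒ +0.510971;  D = -0.004812+0.510949i
d^2_{-1,-1}: k∈[0..1] ⇒ +0.261220 -0.749631 = -0.488410;  D = +0.189696+0.450067i
d^2_{0,-1}: k∈[0..1] ⇒ -0.625810 +0.598634 = -0.027176;  D = -0.019631-0.018793i
d^2_{1,-1}: k∈[0..1] ⇒ +0.749631 -0.239026 = +0.510605;  D = -0.478715-0.177621i
d^2_{2,-1}: single k=0 term ⇒ -0.488782;  D = -0.488096+0.025901i
Y_2^{m'}(θ=2.5043,φ=4.165) and Σ D·Y over m':
  (-0.0048+0.5109i)·(-0.0627-0.1216i)  (+0.1897+0.4501i)·(+0.1923-0.3155i)  (-0.0196-0.0188i)·(+0.2958+0.0000i)  (-0.4787-0.1776i)·(-0.1923-0.3155i)  (-0.4881+0.0259i)·(-0.0627+0.1216i)
Y_2^-1(R⁻¹ n̂) = +0.298518+0.113922i

Re=0.2985 Im=0.1139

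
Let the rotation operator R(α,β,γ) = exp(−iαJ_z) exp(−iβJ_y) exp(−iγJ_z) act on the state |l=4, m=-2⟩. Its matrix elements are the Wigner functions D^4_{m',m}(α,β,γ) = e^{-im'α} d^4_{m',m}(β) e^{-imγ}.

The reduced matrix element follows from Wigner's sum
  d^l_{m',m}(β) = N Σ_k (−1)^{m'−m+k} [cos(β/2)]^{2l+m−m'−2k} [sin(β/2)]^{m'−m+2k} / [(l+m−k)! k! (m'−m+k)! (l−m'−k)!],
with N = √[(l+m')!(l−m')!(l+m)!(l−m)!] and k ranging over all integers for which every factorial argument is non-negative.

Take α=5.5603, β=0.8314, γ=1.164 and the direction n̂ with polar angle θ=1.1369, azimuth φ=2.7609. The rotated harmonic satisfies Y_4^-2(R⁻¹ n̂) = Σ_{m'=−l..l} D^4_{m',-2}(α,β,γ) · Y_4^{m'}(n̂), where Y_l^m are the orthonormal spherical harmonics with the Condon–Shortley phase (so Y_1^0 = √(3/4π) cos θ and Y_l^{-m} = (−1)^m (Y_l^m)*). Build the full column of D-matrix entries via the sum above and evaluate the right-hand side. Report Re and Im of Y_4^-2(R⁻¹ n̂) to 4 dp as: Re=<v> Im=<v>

Re=0.0042 Im=-0.0442

Need the full column D^4_{m',-2} for m'=−4..4 at α=5.5603, β=0.8314, γ=1.164.
cos(β/2)=0.914834, sin(β/2)=0.403830
d^4_{-4,-2}: single k=2 term ⇒ +0.505860;  D = +0.427638-0.270222i
d^4_{-3,-2}: k∈[1..2] ⇒ +0.810324 -0.473689 = +0.336635;  D = +0.332370+0.053414i
d^4_{-2,-2}: k∈[0..2] ⇒ +0.490612 -1.147183 +0.279419 = -0.377152;  D = -0.239654-0.291221i
d^4_{-1,-2}: k∈[0..2] ⇒ -0.918821 +0.895188 -0.116289 = -0.139921;  D = +0.004801-0.139839i
d^4_{0,-2}: k∈[0..2] ⇒ +0.906928 -0.471254 +0.034435 = +0.470109;  D = -0.322914+0.341656i
d^4_{1,-2}: k∈[0..2] ⇒ -0.596792 +0.174433 -0.006798 = -0.429157;  D = +0.427393-0.038874i
d^4_{2,-2}: k∈[0..2] ⇒ +0.279419 -0.043557 +0.000707 = +0.236569;  D = -0.190851-0.139790i
d^4_{3,-2}: k∈[0..1] ⇒ -0.092301 +0.005995 = -0.086306;  D = +0.018475+0.084305i
d^4_{4,-2}: single k=0 term ⇒ +0.019207;  D = +0.009329-0.016789i
Y_4^{m'}(θ=1.1369,φ=2.7609) and Σ D·Y over m':
  (+0.4276-0.2702i)·(+0.0144+0.2996i)  (+0.3324+0.0534i)·(-0.1634-0.3575i)  (-0.2397-0.2912i)·(+0.0473+0.0451i)  (+0.0048-0.1398i)·(+0.2953+0.1182i)  (-0.3229+0.3417i)·(-0.1279+0.0000i)  (+0.4274-0.0389i)·(-0.2953+0.1182i)  (-0.1909-0.1398i)·(+0.0473-0.0451i)  (+0.0185+0.0843i)·(+0.1634-0.3575i)  (+0.0093-0.0168i)·(+0.0144-0.2996i)
Y_4^-2(R⁻¹ n̂) = +0.004240-0.044202i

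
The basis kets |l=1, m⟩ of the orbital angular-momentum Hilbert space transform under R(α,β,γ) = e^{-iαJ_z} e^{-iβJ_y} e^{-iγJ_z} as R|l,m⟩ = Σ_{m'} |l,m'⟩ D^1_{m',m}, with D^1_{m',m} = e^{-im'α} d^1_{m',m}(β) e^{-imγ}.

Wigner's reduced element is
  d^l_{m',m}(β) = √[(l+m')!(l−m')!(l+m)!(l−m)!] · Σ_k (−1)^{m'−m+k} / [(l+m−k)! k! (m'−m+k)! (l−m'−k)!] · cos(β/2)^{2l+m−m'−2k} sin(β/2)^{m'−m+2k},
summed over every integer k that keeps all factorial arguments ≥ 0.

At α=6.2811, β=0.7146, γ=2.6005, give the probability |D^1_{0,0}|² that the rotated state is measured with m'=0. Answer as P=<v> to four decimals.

P=0.5706

First d^1_{0,0}(β=0.7146), then the phase factors e^{-i(0)α} and e^{-i(0)γ}:
Half-angle: c=0.936845, s=0.349746. N=√(1·1·1·1)=1.000000
k: max(0,(0)−(0))=0 … min(1+(0),1−(0))=1
  k=0: (−1)^0·1.0000/(1)·0.9368^2·0.3497^0 = +0.877678
  k=1: (−1)^1·1.0000/(1)·0.9368^0·0.3497^2 = -0.122322
d^1_{0,0}(0.7146) = +0.877678 -0.122322 = +0.755355
|D^1_{0,0}|² = |d^1_{0,0}(β)|² = (+0.755355)² = 0.570562 (the z-rotation phases have unit modulus)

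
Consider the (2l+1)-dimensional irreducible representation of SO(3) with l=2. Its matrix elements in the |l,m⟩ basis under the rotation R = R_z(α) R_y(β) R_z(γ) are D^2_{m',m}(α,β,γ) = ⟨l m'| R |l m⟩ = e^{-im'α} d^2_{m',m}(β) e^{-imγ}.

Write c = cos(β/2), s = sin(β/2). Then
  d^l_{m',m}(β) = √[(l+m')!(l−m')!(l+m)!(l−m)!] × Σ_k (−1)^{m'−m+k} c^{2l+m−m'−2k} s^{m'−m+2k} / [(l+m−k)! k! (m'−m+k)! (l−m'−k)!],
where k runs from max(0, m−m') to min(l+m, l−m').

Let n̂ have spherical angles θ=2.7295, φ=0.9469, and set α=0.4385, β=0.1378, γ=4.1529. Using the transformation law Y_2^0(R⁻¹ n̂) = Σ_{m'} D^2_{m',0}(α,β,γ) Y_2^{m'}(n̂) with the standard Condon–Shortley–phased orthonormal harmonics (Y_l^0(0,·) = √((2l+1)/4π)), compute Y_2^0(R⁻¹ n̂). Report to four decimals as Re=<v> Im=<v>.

Re=0.3836 Im=0.0000

Need the full column D^2_{m',0} for m'=−2..2 at α=0.4385, β=0.1378, γ=4.1529.
cos(β/2)=0.997627, sin(β/2)=0.068845
d^2_{-2,0}: single k=2 term ⇒ +0.011555;  D = +0.007389+0.008884i
d^2_{-1,0}: k∈[1..2] ⇒ +0.167439 -0.000797 = +0.166641;  D = +0.150875+0.070753i
d^2_{0,0}: k∈[0..2] ⇒ +0.990543 -0.018869 +0.000022 = +0.971697;  D = +0.971697+0.000000i
d^2_{1,0}: k∈[0..1] ⇒ -0.167439 +0.000797 = -0.166641;  D = -0.150875+0.070753i
d^2_{2,0}: single k=0 term ⇒ +0.011555;  D = +0.007389-0.008884i
Y_2^{m'}(θ=2.7295,φ=0.9469) and Σ D·Y over m':
  (+0.0074+0.0089i)·(-0.0197-0.0588i)  (+0.1509+0.0708i)·(-0.1656+0.2301i)  (+0.9717+0.0000i)·(+0.4790+0.0000i)  (-0.1509+0.0708i)·(+0.1656+0.2301i)  (+0.0074-0.0089i)·(-0.0197+0.0588i)
Y_2^0(R⁻¹ n̂) = +0.383649-0.000000i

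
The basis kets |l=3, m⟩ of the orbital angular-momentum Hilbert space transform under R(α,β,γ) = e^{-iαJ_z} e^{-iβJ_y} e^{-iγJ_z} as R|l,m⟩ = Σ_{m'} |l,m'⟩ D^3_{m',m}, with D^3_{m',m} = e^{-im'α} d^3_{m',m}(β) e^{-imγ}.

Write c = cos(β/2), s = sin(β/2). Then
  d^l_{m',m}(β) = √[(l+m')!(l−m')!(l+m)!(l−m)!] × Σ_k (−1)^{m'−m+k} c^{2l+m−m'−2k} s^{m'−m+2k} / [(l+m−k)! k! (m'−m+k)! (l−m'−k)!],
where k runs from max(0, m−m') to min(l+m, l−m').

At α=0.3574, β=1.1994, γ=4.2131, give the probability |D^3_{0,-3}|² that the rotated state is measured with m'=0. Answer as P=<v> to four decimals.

P=0.2046

D^3_{0,-3}(0.3574,1.1994,4.2131) = e^{-i·0·0.3574}·d^3_{0,-3}(1.1994)·e^{-i·-3·4.2131}. Compute d first:
With c≡cos(β/2)=0.825505 and s≡sin(β/2)=0.564395, N=[6·6·1·720]^{1/2}=160.996894
The bounds max(0,m−m')=0 and min(l+m,l−m')=0 give 1 term
  k=0: (−1)^3·160.9969/(36)·0.8255^3·0.5644^3 = -0.452296
d^3_{0,-3}(1.1994) = -0.452296
|D^3_{0,-3}|² = |d^3_{0,-3}(β)|² = (-0.452296)² = 0.204572 (the z-rotation phases have unit modulus)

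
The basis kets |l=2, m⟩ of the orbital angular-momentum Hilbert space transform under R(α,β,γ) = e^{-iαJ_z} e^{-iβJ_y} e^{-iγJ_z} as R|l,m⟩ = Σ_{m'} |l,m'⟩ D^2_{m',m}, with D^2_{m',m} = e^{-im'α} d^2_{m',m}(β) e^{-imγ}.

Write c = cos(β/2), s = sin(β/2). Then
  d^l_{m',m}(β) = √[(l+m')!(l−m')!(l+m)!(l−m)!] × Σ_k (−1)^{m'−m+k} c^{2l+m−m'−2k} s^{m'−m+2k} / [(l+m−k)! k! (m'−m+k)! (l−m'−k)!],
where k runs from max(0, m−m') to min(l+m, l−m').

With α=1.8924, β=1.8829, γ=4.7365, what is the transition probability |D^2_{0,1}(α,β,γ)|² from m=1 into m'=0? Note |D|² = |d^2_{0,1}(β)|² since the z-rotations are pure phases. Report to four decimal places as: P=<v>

P=0.1281

Split into d^2_{0,1}(β=1.8829) × two z-phases.
Half-angle: c=0.588616, s=0.808412. N=√(2·2·6·1)=4.898979
Admissible k: 1..2 (factorial args all ≥0)
  k=1: (−1)^0·4.8990/(2)·0.5886^3·0.8084^1 = +0.403837
  k=2: (−1)^1·4.8990/(2)·0.5886^1·0.8084^3 = -0.761740
d^2_{0,1}(1.8829) = +0.403837 -0.761740 = -0.357904
|D^2_{0,1}|² = |d^2_{0,1}(β)|² = (-0.357904)² = 0.128095 (the z-rotation phases have unit modulus)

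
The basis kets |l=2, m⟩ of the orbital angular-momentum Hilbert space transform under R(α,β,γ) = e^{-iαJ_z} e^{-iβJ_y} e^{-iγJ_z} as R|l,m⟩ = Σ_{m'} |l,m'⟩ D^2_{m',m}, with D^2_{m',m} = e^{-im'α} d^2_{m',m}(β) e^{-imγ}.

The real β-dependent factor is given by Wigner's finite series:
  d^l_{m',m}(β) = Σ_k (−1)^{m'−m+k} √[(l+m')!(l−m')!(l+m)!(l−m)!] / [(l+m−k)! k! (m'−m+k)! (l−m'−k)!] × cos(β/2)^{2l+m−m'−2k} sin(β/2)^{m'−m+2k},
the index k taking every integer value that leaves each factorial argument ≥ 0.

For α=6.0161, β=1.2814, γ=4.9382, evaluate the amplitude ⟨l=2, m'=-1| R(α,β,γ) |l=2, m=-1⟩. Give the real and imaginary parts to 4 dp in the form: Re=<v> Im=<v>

First d^2_{-1,-1}(β=1.2814), then the phase factors e^{-i(-1)α} and e^{-i(-1)γ}:
With c≡cos(β/2)=0.801678 and s≡sin(β/2)=0.597757, N=[1·6·1·6]^{1/2}=6.000000
k∈{0,1} keeps every argument non-negative
  k=0: (−1)^0·6.0000/(6)·0.8017^4·0.5978^0 = +0.413046
  k=1: (−1)^1·6.0000/(2)·0.8017^2·0.5978^2 = -0.688921
d^2_{-1,-1}(1.2814) = +0.413046 -0.688921 = -0.275875
D = (+0.964544-0.263921i)·(-0.275875)·(+0.223897-0.974613i) = +0.011383+0.275640i

Re=0.0114 Im=0.2756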